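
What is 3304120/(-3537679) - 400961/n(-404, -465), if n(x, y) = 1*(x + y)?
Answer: 128690911749/279476641 ≈ 460.47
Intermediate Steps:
n(x, y) = x + y
3304120/(-3537679) - 400961/n(-404, -465) = 3304120/(-3537679) - 400961/(-404 - 465) = 3304120*(-1/3537679) - 400961/(-869) = -3304120/3537679 - 400961*(-1/869) = -3304120/3537679 + 36451/79 = 128690911749/279476641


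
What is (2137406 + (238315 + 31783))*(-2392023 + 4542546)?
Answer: 5177392724592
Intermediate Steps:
(2137406 + (238315 + 31783))*(-2392023 + 4542546) = (2137406 + 270098)*2150523 = 2407504*2150523 = 5177392724592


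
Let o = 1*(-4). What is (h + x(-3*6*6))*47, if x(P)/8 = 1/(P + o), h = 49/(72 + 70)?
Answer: 6392/497 ≈ 12.861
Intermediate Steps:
h = 49/142 ≈ 0.34507
o = -4
x(P) = 8/(-4 + P) (x(P) = 8/(P - 4) = 8/(-4 + P))
(h + x(-3*6*6))*47 = (49/142 + 8/(-4 - 3*6*6))*47 = (49/142 + 8/(-4 - 18*6))*47 = (49/142 + 8/(-4 - 108))*47 = (49/142 + 8/(-112))*47 = (49/142 + 8*(-1/112))*47 = (49/142 - 1/14)*47 = (136/497)*47 = 6392/497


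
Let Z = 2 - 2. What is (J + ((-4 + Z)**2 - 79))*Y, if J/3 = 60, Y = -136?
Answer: -15912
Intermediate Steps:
Z = 0
J = 180 (J = 3*60 = 180)
(J + ((-4 + Z)**2 - 79))*Y = (180 + ((-4 + 0)**2 - 79))*(-136) = (180 + ((-4)**2 - 79))*(-136) = (180 + (16 - 79))*(-136) = (180 - 63)*(-136) = 117*(-136) = -15912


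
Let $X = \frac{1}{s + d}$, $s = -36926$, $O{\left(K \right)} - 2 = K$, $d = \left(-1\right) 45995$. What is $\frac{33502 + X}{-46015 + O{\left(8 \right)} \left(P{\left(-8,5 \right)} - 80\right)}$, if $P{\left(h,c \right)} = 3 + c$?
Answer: $- \frac{2778019341}{3875312935} \approx -0.71685$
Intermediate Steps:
$d = -45995$
$O{\left(K \right)} = 2 + K$
$X = - \frac{1}{82921}$ ($X = \frac{1}{-36926 - 45995} = \frac{1}{-82921} = - \frac{1}{82921} \approx -1.206 \cdot 10^{-5}$)
$\frac{33502 + X}{-46015 + O{\left(8 \right)} \left(P{\left(-8,5 \right)} - 80\right)} = \frac{33502 - \frac{1}{82921}}{-46015 + \left(2 + 8\right) \left(\left(3 + 5\right) - 80\right)} = \frac{2778019341}{82921 \left(-46015 + 10 \left(8 - 80\right)\right)} = \frac{2778019341}{82921 \left(-46015 + 10 \left(-72\right)\right)} = \frac{2778019341}{82921 \left(-46015 - 720\right)} = \frac{2778019341}{82921 \left(-46735\right)} = \frac{2778019341}{82921} \left(- \frac{1}{46735}\right) = - \frac{2778019341}{3875312935}$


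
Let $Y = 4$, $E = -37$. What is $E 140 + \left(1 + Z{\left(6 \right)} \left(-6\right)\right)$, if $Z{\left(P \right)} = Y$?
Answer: $-5203$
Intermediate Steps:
$Z{\left(P \right)} = 4$
$E 140 + \left(1 + Z{\left(6 \right)} \left(-6\right)\right) = \left(-37\right) 140 + \left(1 + 4 \left(-6\right)\right) = -5180 + \left(1 - 24\right) = -5180 - 23 = -5203$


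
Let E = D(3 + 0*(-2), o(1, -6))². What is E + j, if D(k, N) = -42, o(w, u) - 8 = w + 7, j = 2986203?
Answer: 2987967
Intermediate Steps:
o(w, u) = 15 + w (o(w, u) = 8 + (w + 7) = 8 + (7 + w) = 15 + w)
E = 1764 (E = (-42)² = 1764)
E + j = 1764 + 2986203 = 2987967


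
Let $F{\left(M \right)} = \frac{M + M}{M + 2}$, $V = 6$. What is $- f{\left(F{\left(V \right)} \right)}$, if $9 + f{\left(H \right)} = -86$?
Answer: $95$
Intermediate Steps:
$F{\left(M \right)} = \frac{2 M}{2 + M}$
$f{\left(H \right)} = -95$ ($f{\left(H \right)} = -9 - 86 = -95$)
$- f{\left(F{\left(V \right)} \right)} = \left(-1\right) \left(-95\right) = 95$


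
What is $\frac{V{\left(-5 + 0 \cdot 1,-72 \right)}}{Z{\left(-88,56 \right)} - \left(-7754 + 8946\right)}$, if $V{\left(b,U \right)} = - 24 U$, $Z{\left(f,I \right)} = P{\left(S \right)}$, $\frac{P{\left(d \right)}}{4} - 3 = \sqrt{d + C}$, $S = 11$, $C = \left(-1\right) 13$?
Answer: $- \frac{42480}{29009} - \frac{144 i \sqrt{2}}{29009} \approx -1.4644 - 0.0070201 i$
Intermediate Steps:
$C = -13$
$P{\left(d \right)} = 12 + 4 \sqrt{-13 + d}$ ($P{\left(d \right)} = 12 + 4 \sqrt{d - 13} = 12 + 4 \sqrt{-13 + d}$)
$Z{\left(f,I \right)} = 12 + 4 i \sqrt{2}$ ($Z{\left(f,I \right)} = 12 + 4 \sqrt{-13 + 11} = 12 + 4 \sqrt{-2} = 12 + 4 i \sqrt{2}$)
$\frac{V{\left(-5 + 0 \cdot 1,-72 \right)}}{Z{\left(-88,56 \right)} - \left(-7754 + 8946\right)} = \frac{\left(-24\right) \left(-72\right)}{\left(12 + 4 i \sqrt{2}\right) - \left(-7754 + 8946\right)} = \frac{1728}{\left(12 + 4 i \sqrt{2}\right) - 1192} = \frac{1728}{-1180 + 4 i \sqrt{2}}$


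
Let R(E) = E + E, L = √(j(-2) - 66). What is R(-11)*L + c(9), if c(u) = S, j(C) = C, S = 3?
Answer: 3 - 44*I*√17 ≈ 3.0 - 181.42*I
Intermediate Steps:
c(u) = 3
L = 2*I*√17 (L = √(-2 - 66) = √(-68) = 2*I*√17 ≈ 8.2462*I)
R(E) = 2*E
R(-11)*L + c(9) = (2*(-11))*(2*I*√17) + 3 = -44*I*√17 + 3 = 3 - 44*I*√17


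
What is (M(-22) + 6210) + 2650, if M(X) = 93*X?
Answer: 6814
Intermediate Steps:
(M(-22) + 6210) + 2650 = (93*(-22) + 6210) + 2650 = (-2046 + 6210) + 2650 = 4164 + 2650 = 6814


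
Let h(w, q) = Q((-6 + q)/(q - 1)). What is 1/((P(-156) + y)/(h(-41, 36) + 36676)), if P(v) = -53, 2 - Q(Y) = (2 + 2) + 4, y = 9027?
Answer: 18335/4487 ≈ 4.0863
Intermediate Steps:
Q(Y) = -6 (Q(Y) = 2 - ((2 + 2) + 4) = 2 - (4 + 4) = 2 - 1*8 = 2 - 8 = -6)
h(w, q) = -6
1/((P(-156) + y)/(h(-41, 36) + 36676)) = 1/((-53 + 9027)/(-6 + 36676)) = 1/(8974/36670) = 1/(8974*(1/36670)) = 1/(4487/18335) = 18335/4487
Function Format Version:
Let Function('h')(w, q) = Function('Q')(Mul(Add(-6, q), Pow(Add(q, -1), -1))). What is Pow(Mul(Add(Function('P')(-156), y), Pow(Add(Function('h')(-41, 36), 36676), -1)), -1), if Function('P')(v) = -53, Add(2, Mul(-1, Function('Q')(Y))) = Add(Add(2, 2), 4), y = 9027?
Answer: Rational(18335, 4487) ≈ 4.0863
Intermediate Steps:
Function('Q')(Y) = -6 (Function('Q')(Y) = Add(2, Mul(-1, Add(Add(2, 2), 4))) = Add(2, Mul(-1, Add(4, 4))) = Add(2, Mul(-1, 8)) = Add(2, -8) = -6)
Function('h')(w, q) = -6
Pow(Mul(Add(Function('P')(-156), y), Pow(Add(Function('h')(-41, 36), 36676), -1)), -1) = Pow(Mul(Add(-53, 9027), Pow(Add(-6, 36676), -1)), -1) = Pow(Mul(8974, Pow(36670, -1)), -1) = Pow(Mul(8974, Rational(1, 36670)), -1) = Pow(Rational(4487, 18335), -1) = Rational(18335, 4487)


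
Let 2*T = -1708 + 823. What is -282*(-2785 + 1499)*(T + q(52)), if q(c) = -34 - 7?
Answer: -175342242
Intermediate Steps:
T = -885/2 (T = (-1708 + 823)/2 = (½)*(-885) = -885/2 ≈ -442.50)
q(c) = -41
-282*(-2785 + 1499)*(T + q(52)) = -282*(-2785 + 1499)*(-885/2 - 41) = -(-362652)*(-967)/2 = -282*621781 = -175342242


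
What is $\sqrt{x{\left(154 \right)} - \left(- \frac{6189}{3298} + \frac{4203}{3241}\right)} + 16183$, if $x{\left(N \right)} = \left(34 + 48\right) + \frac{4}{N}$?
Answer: $16183 + \frac{\sqrt{1141970754007382222}}{117576998} \approx 16192.0$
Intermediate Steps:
$x{\left(N \right)} = 82 + \frac{4}{N}$
$\sqrt{x{\left(154 \right)} - \left(- \frac{6189}{3298} + \frac{4203}{3241}\right)} + 16183 = \sqrt{\left(82 + \frac{4}{154}\right) - \left(- \frac{6189}{3298} + \frac{4203}{3241}\right)} + 16183 = \sqrt{\left(82 + 4 \cdot \frac{1}{154}\right) - - \frac{6197055}{10688818}} + 16183 = \sqrt{\left(82 + \frac{2}{77}\right) + \left(\frac{6189}{3298} - \frac{4203}{3241}\right)} + 16183 = \sqrt{\frac{6316}{77} + \frac{6197055}{10688818}} + 16183 = \sqrt{\frac{9712535389}{117576998}} + 16183 = \frac{\sqrt{1141970754007382222}}{117576998} + 16183 = 16183 + \frac{\sqrt{1141970754007382222}}{117576998}$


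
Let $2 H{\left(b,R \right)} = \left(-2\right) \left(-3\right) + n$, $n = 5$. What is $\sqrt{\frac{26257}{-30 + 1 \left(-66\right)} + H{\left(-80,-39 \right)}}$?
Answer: $\frac{i \sqrt{154374}}{24} \approx 16.371 i$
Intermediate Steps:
$H{\left(b,R \right)} = \frac{11}{2}$ ($H{\left(b,R \right)} = \frac{\left(-2\right) \left(-3\right) + 5}{2} = \frac{6 + 5}{2} = \frac{1}{2} \cdot 11 = \frac{11}{2}$)
$\sqrt{\frac{26257}{-30 + 1 \left(-66\right)} + H{\left(-80,-39 \right)}} = \sqrt{\frac{26257}{-30 + 1 \left(-66\right)} + \frac{11}{2}} = \sqrt{\frac{26257}{-30 - 66} + \frac{11}{2}} = \sqrt{\frac{26257}{-96} + \frac{11}{2}} = \sqrt{26257 \left(- \frac{1}{96}\right) + \frac{11}{2}} = \sqrt{- \frac{26257}{96} + \frac{11}{2}} = \sqrt{- \frac{25729}{96}} = \frac{i \sqrt{154374}}{24}$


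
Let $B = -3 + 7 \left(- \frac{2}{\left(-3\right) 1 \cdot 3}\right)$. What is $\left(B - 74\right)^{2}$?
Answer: $\frac{461041}{81} \approx 5691.9$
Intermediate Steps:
$B = - \frac{13}{9}$ ($B = -3 + 7 \left(- \frac{2}{\left(-3\right) 3}\right) = -3 + 7 \left(- \frac{2}{-9}\right) = -3 + 7 \left(\left(-2\right) \left(- \frac{1}{9}\right)\right) = -3 + 7 \cdot \frac{2}{9} = -3 + \frac{14}{9} = - \frac{13}{9} \approx -1.4444$)
$\left(B - 74\right)^{2} = \left(- \frac{13}{9} - 74\right)^{2} = \left(- \frac{679}{9}\right)^{2} = \frac{461041}{81}$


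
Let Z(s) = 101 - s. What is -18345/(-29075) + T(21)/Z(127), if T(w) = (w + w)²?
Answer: -5081133/75595 ≈ -67.215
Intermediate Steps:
T(w) = 4*w² (T(w) = (2*w)² = 4*w²)
-18345/(-29075) + T(21)/Z(127) = -18345/(-29075) + (4*21²)/(101 - 1*127) = -18345*(-1/29075) + (4*441)/(101 - 127) = 3669/5815 + 1764/(-26) = 3669/5815 + 1764*(-1/26) = 3669/5815 - 882/13 = -5081133/75595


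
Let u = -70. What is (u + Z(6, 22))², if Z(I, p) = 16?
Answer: 2916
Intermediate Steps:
(u + Z(6, 22))² = (-70 + 16)² = (-54)² = 2916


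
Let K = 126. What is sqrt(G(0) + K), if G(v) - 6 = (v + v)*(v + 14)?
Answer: 2*sqrt(33) ≈ 11.489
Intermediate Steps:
G(v) = 6 + 2*v*(14 + v) (G(v) = 6 + (v + v)*(v + 14) = 6 + (2*v)*(14 + v) = 6 + 2*v*(14 + v))
sqrt(G(0) + K) = sqrt((6 + 2*0**2 + 28*0) + 126) = sqrt((6 + 2*0 + 0) + 126) = sqrt((6 + 0 + 0) + 126) = sqrt(6 + 126) = sqrt(132) = 2*sqrt(33)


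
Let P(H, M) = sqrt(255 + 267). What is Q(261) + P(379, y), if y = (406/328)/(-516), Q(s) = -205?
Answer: -205 + 3*sqrt(58) ≈ -182.15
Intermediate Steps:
y = -203/84624 (y = (406*(1/328))*(-1/516) = (203/164)*(-1/516) = -203/84624 ≈ -0.0023988)
P(H, M) = 3*sqrt(58) (P(H, M) = sqrt(522) = 3*sqrt(58))
Q(261) + P(379, y) = -205 + 3*sqrt(58)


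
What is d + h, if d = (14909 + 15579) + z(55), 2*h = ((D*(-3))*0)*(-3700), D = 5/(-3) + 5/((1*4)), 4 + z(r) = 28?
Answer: 30512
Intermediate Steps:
z(r) = 24 (z(r) = -4 + 28 = 24)
D = -5/12 (D = 5*(-⅓) + 5/4 = -5/3 + 5*(¼) = -5/3 + 5/4 = -5/12 ≈ -0.41667)
h = 0 (h = ((-5/12*(-3)*0)*(-3700))/2 = (((5/4)*0)*(-3700))/2 = (0*(-3700))/2 = (½)*0 = 0)
d = 30512 (d = (14909 + 15579) + 24 = 30488 + 24 = 30512)
d + h = 30512 + 0 = 30512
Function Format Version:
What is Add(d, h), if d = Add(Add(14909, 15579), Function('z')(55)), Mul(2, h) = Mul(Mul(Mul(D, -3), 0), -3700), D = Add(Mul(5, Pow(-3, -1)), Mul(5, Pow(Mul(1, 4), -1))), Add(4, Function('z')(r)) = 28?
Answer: 30512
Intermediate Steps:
Function('z')(r) = 24 (Function('z')(r) = Add(-4, 28) = 24)
D = Rational(-5, 12) (D = Add(Mul(5, Rational(-1, 3)), Mul(5, Pow(4, -1))) = Add(Rational(-5, 3), Mul(5, Rational(1, 4))) = Add(Rational(-5, 3), Rational(5, 4)) = Rational(-5, 12) ≈ -0.41667)
h = 0 (h = Mul(Rational(1, 2), Mul(Mul(Mul(Rational(-5, 12), -3), 0), -3700)) = Mul(Rational(1, 2), Mul(Mul(Rational(5, 4), 0), -3700)) = Mul(Rational(1, 2), Mul(0, -3700)) = Mul(Rational(1, 2), 0) = 0)
d = 30512 (d = Add(Add(14909, 15579), 24) = Add(30488, 24) = 30512)
Add(d, h) = Add(30512, 0) = 30512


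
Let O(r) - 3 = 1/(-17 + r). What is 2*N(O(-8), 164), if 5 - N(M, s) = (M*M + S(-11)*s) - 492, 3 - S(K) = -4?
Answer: -824702/625 ≈ -1319.5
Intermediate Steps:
S(K) = 7 (S(K) = 3 - 1*(-4) = 3 + 4 = 7)
O(r) = 3 + 1/(-17 + r)
N(M, s) = 497 - M**2 - 7*s (N(M, s) = 5 - ((M*M + 7*s) - 492) = 5 - ((M**2 + 7*s) - 492) = 5 - (-492 + M**2 + 7*s) = 5 + (492 - M**2 - 7*s) = 497 - M**2 - 7*s)
2*N(O(-8), 164) = 2*(497 - ((-50 + 3*(-8))/(-17 - 8))**2 - 7*164) = 2*(497 - ((-50 - 24)/(-25))**2 - 1148) = 2*(497 - (-1/25*(-74))**2 - 1148) = 2*(497 - (74/25)**2 - 1148) = 2*(497 - 1*5476/625 - 1148) = 2*(497 - 5476/625 - 1148) = 2*(-412351/625) = -824702/625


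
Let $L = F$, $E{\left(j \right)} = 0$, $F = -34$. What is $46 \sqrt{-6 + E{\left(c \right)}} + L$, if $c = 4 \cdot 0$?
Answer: $-34 + 46 i \sqrt{6} \approx -34.0 + 112.68 i$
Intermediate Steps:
$c = 0$
$L = -34$
$46 \sqrt{-6 + E{\left(c \right)}} + L = 46 \sqrt{-6 + 0} - 34 = 46 \sqrt{-6} - 34 = 46 i \sqrt{6} - 34 = -34 + 46 i \sqrt{6}$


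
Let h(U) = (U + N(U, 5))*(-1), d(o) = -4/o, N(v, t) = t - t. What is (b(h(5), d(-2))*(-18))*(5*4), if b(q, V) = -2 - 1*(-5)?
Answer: -1080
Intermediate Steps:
N(v, t) = 0
h(U) = -U (h(U) = (U + 0)*(-1) = U*(-1) = -U)
b(q, V) = 3 (b(q, V) = -2 + 5 = 3)
(b(h(5), d(-2))*(-18))*(5*4) = (3*(-18))*(5*4) = -54*20 = -1080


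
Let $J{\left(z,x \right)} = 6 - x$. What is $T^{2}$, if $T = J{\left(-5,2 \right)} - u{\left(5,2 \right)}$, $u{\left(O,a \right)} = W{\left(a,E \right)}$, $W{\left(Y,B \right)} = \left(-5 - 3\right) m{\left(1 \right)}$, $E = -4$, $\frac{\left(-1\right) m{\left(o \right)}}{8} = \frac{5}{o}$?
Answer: $99856$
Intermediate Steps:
$m{\left(o \right)} = - \frac{40}{o}$ ($m{\left(o \right)} = - 8 \frac{5}{o} = - \frac{40}{o}$)
$W{\left(Y,B \right)} = 320$ ($W{\left(Y,B \right)} = \left(-5 - 3\right) \left(- \frac{40}{1}\right) = - 8 \left(\left(-40\right) 1\right) = \left(-8\right) \left(-40\right) = 320$)
$u{\left(O,a \right)} = 320$
$T = -316$ ($T = \left(6 - 2\right) - 320 = 4 - 320 = -316$)
$T^{2} = \left(-316\right)^{2} = 99856$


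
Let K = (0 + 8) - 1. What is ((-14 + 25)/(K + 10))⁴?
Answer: 14641/83521 ≈ 0.17530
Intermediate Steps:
K = 7 (K = 8 - 1 = 7)
((-14 + 25)/(K + 10))⁴ = ((-14 + 25)/(7 + 10))⁴ = (11/17)⁴ = 14641/83521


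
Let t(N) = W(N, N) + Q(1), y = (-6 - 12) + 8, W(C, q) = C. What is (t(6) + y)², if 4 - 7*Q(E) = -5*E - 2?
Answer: 289/49 ≈ 5.8980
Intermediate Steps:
y = -10 (y = -18 + 8 = -10)
Q(E) = 6/7 + 5*E/7 (Q(E) = 4/7 - (-5*E - 2)/7 = 4/7 - (-2 - 5*E)/7 = 4/7 + (2/7 + 5*E/7) = 6/7 + 5*E/7)
t(N) = 11/7 + N (t(N) = N + (6/7 + (5/7)*1) = N + (6/7 + 5/7) = N + 11/7 = 11/7 + N)
(t(6) + y)² = ((11/7 + 6) - 10)² = (53/7 - 10)² = (-17/7)² = 289/49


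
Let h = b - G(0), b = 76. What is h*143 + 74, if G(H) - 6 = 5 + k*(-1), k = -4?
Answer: 8797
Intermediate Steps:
G(H) = 15 (G(H) = 6 + (5 - 4*(-1)) = 6 + (5 + 4) = 6 + 9 = 15)
h = 61 (h = 76 - 1*15 = 76 - 15 = 61)
h*143 + 74 = 61*143 + 74 = 8723 + 74 = 8797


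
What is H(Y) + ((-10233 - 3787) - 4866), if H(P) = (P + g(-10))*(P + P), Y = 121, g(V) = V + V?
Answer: 5556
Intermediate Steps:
g(V) = 2*V
H(P) = 2*P*(-20 + P) (H(P) = (P + 2*(-10))*(P + P) = (P - 20)*(2*P) = (-20 + P)*(2*P) = 2*P*(-20 + P))
H(Y) + ((-10233 - 3787) - 4866) = 2*121*(-20 + 121) + ((-10233 - 3787) - 4866) = 2*121*101 + (-14020 - 4866) = 24442 - 18886 = 5556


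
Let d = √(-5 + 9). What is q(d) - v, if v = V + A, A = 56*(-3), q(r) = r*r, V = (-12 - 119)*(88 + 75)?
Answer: 21525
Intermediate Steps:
d = 2 (d = √4 = 2)
V = -21353 (V = -131*163 = -21353)
q(r) = r²
A = -168
v = -21521 (v = -21353 - 168 = -21521)
q(d) - v = 2² - 1*(-21521) = 4 + 21521 = 21525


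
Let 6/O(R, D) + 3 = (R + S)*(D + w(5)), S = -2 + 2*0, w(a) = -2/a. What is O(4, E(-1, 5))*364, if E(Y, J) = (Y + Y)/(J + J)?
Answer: -520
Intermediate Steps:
S = -2 (S = -2 + 0 = -2)
E(Y, J) = Y/J (E(Y, J) = (2*Y)/((2*J)) = (2*Y)*(1/(2*J)) = Y/J)
O(R, D) = 6/(-3 + (-2 + R)*(-⅖ + D)) (O(R, D) = 6/(-3 + (R - 2)*(D - 2/5)) = 6/(-3 + (-2 + R)*(D - 2*⅕)) = 6/(-3 + (-2 + R)*(D - ⅖)) = 6/(-3 + (-2 + R)*(-⅖ + D)))
O(4, E(-1, 5))*364 = (30/(-11 - (-10)/5 - 2*4 + 5*(-1/5)*4))*364 = (30/(-11 - (-10)/5 - 8 + 5*(-1*⅕)*4))*364 = (30/(-11 - 10*(-⅕) - 8 + 5*(-⅕)*4))*364 = (30/(-11 + 2 - 8 - 4))*364 = (30/(-21))*364 = (30*(-1/21))*364 = -10/7*364 = -520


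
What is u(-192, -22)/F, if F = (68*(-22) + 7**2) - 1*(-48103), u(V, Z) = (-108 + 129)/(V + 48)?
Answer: -7/2239488 ≈ -3.1257e-6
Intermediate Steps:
u(V, Z) = 21/(48 + V)
F = 46656 (F = (-1496 + 49) + 48103 = -1447 + 48103 = 46656)
u(-192, -22)/F = (21/(48 - 192))/46656 = (21/(-144))*(1/46656) = (21*(-1/144))*(1/46656) = -7/48*1/46656 = -7/2239488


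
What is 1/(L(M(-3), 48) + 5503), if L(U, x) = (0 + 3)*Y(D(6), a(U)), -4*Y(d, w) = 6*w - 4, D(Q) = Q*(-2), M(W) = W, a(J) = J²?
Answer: 2/10931 ≈ 0.00018297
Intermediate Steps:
D(Q) = -2*Q
Y(d, w) = 1 - 3*w/2 (Y(d, w) = -(6*w - 4)/4 = -(-4 + 6*w)/4 = 1 - 3*w/2)
L(U, x) = 3 - 9*U²/2 (L(U, x) = (0 + 3)*(1 - 3*U²/2) = 3*(1 - 3*U²/2) = 3 - 9*U²/2)
1/(L(M(-3), 48) + 5503) = 1/((3 - 9/2*(-3)²) + 5503) = 1/((3 - 9/2*9) + 5503) = 1/((3 - 81/2) + 5503) = 1/(-75/2 + 5503) = 1/(10931/2) = 2/10931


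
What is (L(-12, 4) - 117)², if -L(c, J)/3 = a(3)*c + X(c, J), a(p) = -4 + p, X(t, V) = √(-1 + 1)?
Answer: 23409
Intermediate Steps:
X(t, V) = 0 (X(t, V) = √0 = 0)
L(c, J) = 3*c (L(c, J) = -3*((-4 + 3)*c + 0) = -3*(-c + 0) = -(-3)*c = 3*c)
(L(-12, 4) - 117)² = (3*(-12) - 117)² = (-36 - 117)² = (-153)² = 23409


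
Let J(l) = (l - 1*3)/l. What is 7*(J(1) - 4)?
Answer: -42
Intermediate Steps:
J(l) = (-3 + l)/l (J(l) = (l - 3)/l = (-3 + l)/l)
7*(J(1) - 4) = 7*((-3 + 1)/1 - 4) = 7*(1*(-2) - 4) = 7*(-2 - 4) = 7*(-6) = -42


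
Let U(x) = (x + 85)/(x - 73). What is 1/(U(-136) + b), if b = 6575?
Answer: 209/1374226 ≈ 0.00015209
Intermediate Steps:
U(x) = (85 + x)/(-73 + x)
1/(U(-136) + b) = 1/((85 - 136)/(-73 - 136) + 6575) = 1/(-51/(-209) + 6575) = 1/(-1/209*(-51) + 6575) = 1/(51/209 + 6575) = 1/(1374226/209) = 209/1374226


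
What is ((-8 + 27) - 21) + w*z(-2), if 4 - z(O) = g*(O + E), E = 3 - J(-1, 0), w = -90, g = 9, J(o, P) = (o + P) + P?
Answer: 1258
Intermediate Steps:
J(o, P) = o + 2*P (J(o, P) = (P + o) + P = o + 2*P)
E = 4 (E = 3 - (-1 + 2*0) = 3 - (-1 + 0) = 3 - 1*(-1) = 3 + 1 = 4)
z(O) = -32 - 9*O (z(O) = 4 - 9*(O + 4) = 4 - 9*(4 + O) = 4 - (36 + 9*O) = 4 + (-36 - 9*O) = -32 - 9*O)
((-8 + 27) - 21) + w*z(-2) = ((-8 + 27) - 21) - 90*(-32 - 9*(-2)) = (19 - 21) - 90*(-32 + 18) = -2 - 90*(-14) = -2 + 1260 = 1258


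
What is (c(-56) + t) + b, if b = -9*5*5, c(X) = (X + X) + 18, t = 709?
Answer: 390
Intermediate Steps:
c(X) = 18 + 2*X (c(X) = 2*X + 18 = 18 + 2*X)
b = -225 (b = -45*5 = -225)
(c(-56) + t) + b = ((18 + 2*(-56)) + 709) - 225 = ((18 - 112) + 709) - 225 = (-94 + 709) - 225 = 615 - 225 = 390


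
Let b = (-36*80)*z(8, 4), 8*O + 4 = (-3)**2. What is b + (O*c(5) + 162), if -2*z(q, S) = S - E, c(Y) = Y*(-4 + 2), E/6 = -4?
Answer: 161903/4 ≈ 40476.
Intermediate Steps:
E = -24 (E = 6*(-4) = -24)
c(Y) = -2*Y (c(Y) = Y*(-2) = -2*Y)
O = 5/8 (O = -1/2 + (1/8)*(-3)**2 = -1/2 + (1/8)*9 = -1/2 + 9/8 = 5/8 ≈ 0.62500)
z(q, S) = -12 - S/2 (z(q, S) = -(S - 1*(-24))/2 = -(S + 24)/2 = -(24 + S)/2 = -12 - S/2)
b = 40320 (b = (-36*80)*(-12 - 1/2*4) = -2880*(-12 - 2) = -2880*(-14) = 40320)
b + (O*c(5) + 162) = 40320 + (5*(-2*5)/8 + 162) = 40320 + ((5/8)*(-10) + 162) = 40320 + (-25/4 + 162) = 40320 + 623/4 = 161903/4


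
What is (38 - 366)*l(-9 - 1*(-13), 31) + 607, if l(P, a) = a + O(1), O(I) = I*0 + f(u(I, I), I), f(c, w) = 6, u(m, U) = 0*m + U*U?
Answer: -11529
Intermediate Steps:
u(m, U) = U² (u(m, U) = 0 + U² = U²)
O(I) = 6 (O(I) = I*0 + 6 = 0 + 6 = 6)
l(P, a) = 6 + a (l(P, a) = a + 6 = 6 + a)
(38 - 366)*l(-9 - 1*(-13), 31) + 607 = (38 - 366)*(6 + 31) + 607 = -328*37 + 607 = -12136 + 607 = -11529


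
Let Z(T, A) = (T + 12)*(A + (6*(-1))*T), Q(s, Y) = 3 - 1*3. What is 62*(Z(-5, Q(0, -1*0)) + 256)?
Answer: 28892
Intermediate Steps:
Q(s, Y) = 0 (Q(s, Y) = 3 - 3 = 0)
Z(T, A) = (12 + T)*(A - 6*T)
62*(Z(-5, Q(0, -1*0)) + 256) = 62*((-72*(-5) - 6*(-5)² + 12*0 + 0*(-5)) + 256) = 62*((360 - 6*25 + 0 + 0) + 256) = 62*((360 - 150 + 0 + 0) + 256) = 62*(210 + 256) = 62*466 = 28892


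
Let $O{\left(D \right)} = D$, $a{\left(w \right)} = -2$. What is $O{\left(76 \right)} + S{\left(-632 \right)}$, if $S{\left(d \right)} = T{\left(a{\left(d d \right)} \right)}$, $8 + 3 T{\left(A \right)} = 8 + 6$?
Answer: $78$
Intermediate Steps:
$T{\left(A \right)} = 2$ ($T{\left(A \right)} = - \frac{8}{3} + \frac{8 + 6}{3} = - \frac{8}{3} + \frac{1}{3} \cdot 14 = - \frac{8}{3} + \frac{14}{3} = 2$)
$S{\left(d \right)} = 2$
$O{\left(76 \right)} + S{\left(-632 \right)} = 76 + 2 = 78$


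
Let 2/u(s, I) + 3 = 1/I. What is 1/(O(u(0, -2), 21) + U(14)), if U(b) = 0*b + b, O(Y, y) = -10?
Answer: ¼ ≈ 0.25000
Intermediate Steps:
u(s, I) = 2/(-3 + 1/I)
U(b) = b (U(b) = 0 + b = b)
1/(O(u(0, -2), 21) + U(14)) = 1/(-10 + 14) = 1/4 = ¼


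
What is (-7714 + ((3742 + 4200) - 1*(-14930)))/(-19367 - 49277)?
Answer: -7579/34322 ≈ -0.22082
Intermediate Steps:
(-7714 + ((3742 + 4200) - 1*(-14930)))/(-19367 - 49277) = (-7714 + (7942 + 14930))/(-68644) = (-7714 + 22872)*(-1/68644) = 15158*(-1/68644) = -7579/34322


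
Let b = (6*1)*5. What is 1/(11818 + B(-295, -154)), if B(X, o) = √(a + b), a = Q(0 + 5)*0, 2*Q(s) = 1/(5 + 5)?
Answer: 5909/69832547 - √30/139665094 ≈ 8.4577e-5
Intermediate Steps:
b = 30 (b = 6*5 = 30)
Q(s) = 1/20 (Q(s) = 1/(2*(5 + 5)) = (½)/10 = (½)*(⅒) = 1/20)
a = 0 (a = (1/20)*0 = 0)
B(X, o) = √30 (B(X, o) = √(0 + 30) = √30)
1/(11818 + B(-295, -154)) = 1/(11818 + √30)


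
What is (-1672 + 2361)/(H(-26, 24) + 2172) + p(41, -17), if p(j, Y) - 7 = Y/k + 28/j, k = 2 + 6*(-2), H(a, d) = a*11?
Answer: 45963/4715 ≈ 9.7482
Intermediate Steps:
H(a, d) = 11*a
k = -10 (k = 2 - 12 = -10)
p(j, Y) = 7 + 28/j - Y/10 (p(j, Y) = 7 + (Y/(-10) + 28/j) = 7 + (Y*(-⅒) + 28/j) = 7 + (-Y/10 + 28/j) = 7 + (28/j - Y/10) = 7 + 28/j - Y/10)
(-1672 + 2361)/(H(-26, 24) + 2172) + p(41, -17) = (-1672 + 2361)/(11*(-26) + 2172) + (7 + 28/41 - ⅒*(-17)) = 689/(-286 + 2172) + (7 + 28*(1/41) + 17/10) = 689/1886 + (7 + 28/41 + 17/10) = 689*(1/1886) + 3847/410 = 689/1886 + 3847/410 = 45963/4715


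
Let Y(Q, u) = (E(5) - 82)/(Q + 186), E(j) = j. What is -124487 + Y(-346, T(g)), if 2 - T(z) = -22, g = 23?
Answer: -19917843/160 ≈ -1.2449e+5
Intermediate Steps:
T(z) = 24 (T(z) = 2 - 1*(-22) = 2 + 22 = 24)
Y(Q, u) = -77/(186 + Q) (Y(Q, u) = (5 - 82)/(Q + 186) = -77/(186 + Q))
-124487 + Y(-346, T(g)) = -124487 - 77/(186 - 346) = -124487 - 77/(-160) = -124487 - 77*(-1/160) = -124487 + 77/160 = -19917843/160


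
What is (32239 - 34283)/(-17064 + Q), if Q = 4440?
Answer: 511/3156 ≈ 0.16191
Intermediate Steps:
(32239 - 34283)/(-17064 + Q) = (32239 - 34283)/(-17064 + 4440) = -2044/(-12624) = -2044*(-1/12624) = 511/3156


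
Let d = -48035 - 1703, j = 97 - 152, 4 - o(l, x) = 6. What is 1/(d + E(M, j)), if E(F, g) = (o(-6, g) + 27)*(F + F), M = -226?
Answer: -1/61038 ≈ -1.6383e-5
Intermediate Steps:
o(l, x) = -2 (o(l, x) = 4 - 1*6 = 4 - 6 = -2)
j = -55
E(F, g) = 50*F (E(F, g) = (-2 + 27)*(F + F) = 25*(2*F) = 50*F)
d = -49738
1/(d + E(M, j)) = 1/(-49738 + 50*(-226)) = 1/(-49738 - 11300) = 1/(-61038) = -1/61038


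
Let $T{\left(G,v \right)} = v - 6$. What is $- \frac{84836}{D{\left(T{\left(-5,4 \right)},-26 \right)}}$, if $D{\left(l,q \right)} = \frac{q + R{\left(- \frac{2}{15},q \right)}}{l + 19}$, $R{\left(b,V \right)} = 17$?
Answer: $\frac{1442212}{9} \approx 1.6025 \cdot 10^{5}$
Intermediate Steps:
$T{\left(G,v \right)} = -6 + v$
$D{\left(l,q \right)} = \frac{17 + q}{19 + l}$ ($D{\left(l,q \right)} = \frac{q + 17}{l + 19} = \frac{17 + q}{19 + l}$)
$- \frac{84836}{D{\left(T{\left(-5,4 \right)},-26 \right)}} = - \frac{84836}{\frac{1}{19 + \left(-6 + 4\right)} \left(17 - 26\right)} = - \frac{84836}{\frac{1}{19 - 2} \left(-9\right)} = - \frac{84836}{\frac{1}{17} \left(-9\right)} = - \frac{84836}{- \frac{9}{17}} = \left(-84836\right) \left(- \frac{17}{9}\right) = \frac{1442212}{9}$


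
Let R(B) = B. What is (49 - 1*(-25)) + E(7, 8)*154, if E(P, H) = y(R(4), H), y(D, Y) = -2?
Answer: -234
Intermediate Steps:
E(P, H) = -2
(49 - 1*(-25)) + E(7, 8)*154 = (49 - 1*(-25)) - 2*154 = (49 + 25) - 308 = 74 - 308 = -234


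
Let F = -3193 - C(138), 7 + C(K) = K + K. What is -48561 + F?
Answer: -52023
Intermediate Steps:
C(K) = -7 + 2*K (C(K) = -7 + (K + K) = -7 + 2*K)
F = -3462 (F = -3193 - (-7 + 2*138) = -3193 - (-7 + 276) = -3193 - 1*269 = -3193 - 269 = -3462)
-48561 + F = -48561 - 3462 = -52023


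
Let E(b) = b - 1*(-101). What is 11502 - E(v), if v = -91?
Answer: 11492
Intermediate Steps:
E(b) = 101 + b (E(b) = b + 101 = 101 + b)
11502 - E(v) = 11502 - (101 - 91) = 11502 - 1*10 = 11502 - 10 = 11492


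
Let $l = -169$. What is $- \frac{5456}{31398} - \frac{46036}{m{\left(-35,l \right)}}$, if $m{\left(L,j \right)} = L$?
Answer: $\frac{722623684}{549465} \approx 1315.1$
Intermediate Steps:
$- \frac{5456}{31398} - \frac{46036}{m{\left(-35,l \right)}} = - \frac{5456}{31398} - \frac{46036}{-35} = \left(-5456\right) \frac{1}{31398} - - \frac{46036}{35} = - \frac{2728}{15699} + \frac{46036}{35} = \frac{722623684}{549465}$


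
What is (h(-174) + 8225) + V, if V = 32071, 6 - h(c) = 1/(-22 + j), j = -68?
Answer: 3627181/90 ≈ 40302.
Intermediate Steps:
h(c) = 541/90 (h(c) = 6 - 1/(-22 - 68) = 6 - 1/(-90) = 6 - 1*(-1/90) = 6 + 1/90 = 541/90)
(h(-174) + 8225) + V = (541/90 + 8225) + 32071 = 740791/90 + 32071 = 3627181/90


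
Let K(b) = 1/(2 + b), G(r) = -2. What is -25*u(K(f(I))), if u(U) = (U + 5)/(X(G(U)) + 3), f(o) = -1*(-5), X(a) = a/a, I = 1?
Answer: -225/7 ≈ -32.143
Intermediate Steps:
X(a) = 1
f(o) = 5
u(U) = 5/4 + U/4 (u(U) = (U + 5)/(1 + 3) = (5 + U)/4 = (5 + U)*(¼) = 5/4 + U/4)
-25*u(K(f(I))) = -25*(5/4 + 1/(4*(2 + 5))) = -25*(5/4 + (¼)/7) = -25*(5/4 + (¼)*(⅐)) = -25*(5/4 + 1/28) = -25*9/7 = -225/7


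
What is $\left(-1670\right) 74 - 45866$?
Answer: $-169446$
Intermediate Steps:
$\left(-1670\right) 74 - 45866 = -123580 - 45866 = -169446$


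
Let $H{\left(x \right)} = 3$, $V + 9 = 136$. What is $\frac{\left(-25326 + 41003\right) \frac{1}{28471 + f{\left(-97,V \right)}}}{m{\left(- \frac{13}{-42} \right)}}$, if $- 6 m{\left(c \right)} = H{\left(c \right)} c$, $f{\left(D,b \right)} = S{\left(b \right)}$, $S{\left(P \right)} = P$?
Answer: $- \frac{658434}{185887} \approx -3.5421$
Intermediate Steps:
$V = 127$ ($V = -9 + 136 = 127$)
$f{\left(D,b \right)} = b$
$m{\left(c \right)} = - \frac{c}{2}$ ($m{\left(c \right)} = - \frac{3 c}{6} = - \frac{c}{2}$)
$\frac{\left(-25326 + 41003\right) \frac{1}{28471 + f{\left(-97,V \right)}}}{m{\left(- \frac{13}{-42} \right)}} = \frac{\left(-25326 + 41003\right) \frac{1}{28471 + 127}}{\left(- \frac{1}{2}\right) \left(- \frac{13}{-42}\right)} = \frac{15677 \cdot \frac{1}{28598}}{\left(- \frac{1}{2}\right) \left(\left(-13\right) \left(- \frac{1}{42}\right)\right)} = \frac{15677 \cdot \frac{1}{28598}}{\left(- \frac{1}{2}\right) \frac{13}{42}} = \frac{15677}{28598 \left(- \frac{13}{84}\right)} = \frac{15677}{28598} \left(- \frac{84}{13}\right) = - \frac{658434}{185887}$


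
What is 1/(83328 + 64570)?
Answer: 1/147898 ≈ 6.7614e-6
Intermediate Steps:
1/(83328 + 64570) = 1/147898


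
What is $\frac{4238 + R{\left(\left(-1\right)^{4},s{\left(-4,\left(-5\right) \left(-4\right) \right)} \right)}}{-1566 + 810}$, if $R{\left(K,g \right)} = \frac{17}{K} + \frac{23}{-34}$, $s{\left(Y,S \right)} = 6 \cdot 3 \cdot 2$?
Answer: $- \frac{144647}{25704} \approx -5.6274$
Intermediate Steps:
$s{\left(Y,S \right)} = 36$ ($s{\left(Y,S \right)} = 18 \cdot 2 = 36$)
$R{\left(K,g \right)} = - \frac{23}{34} + \frac{17}{K}$ ($R{\left(K,g \right)} = \frac{17}{K} + 23 \left(- \frac{1}{34}\right) = \frac{17}{K} - \frac{23}{34} = - \frac{23}{34} + \frac{17}{K}$)
$\frac{4238 + R{\left(\left(-1\right)^{4},s{\left(-4,\left(-5\right) \left(-4\right) \right)} \right)}}{-1566 + 810} = \frac{4238 - \left(\frac{23}{34} - \frac{17}{\left(-1\right)^{4}}\right)}{-1566 + 810} = \frac{4238 - \left(\frac{23}{34} - \frac{17}{1}\right)}{-756} = \left(4238 + \left(- \frac{23}{34} + 17 \cdot 1\right)\right) \left(- \frac{1}{756}\right) = \left(4238 + \left(- \frac{23}{34} + 17\right)\right) \left(- \frac{1}{756}\right) = \left(4238 + \frac{555}{34}\right) \left(- \frac{1}{756}\right) = \frac{144647}{34} \left(- \frac{1}{756}\right) = - \frac{144647}{25704}$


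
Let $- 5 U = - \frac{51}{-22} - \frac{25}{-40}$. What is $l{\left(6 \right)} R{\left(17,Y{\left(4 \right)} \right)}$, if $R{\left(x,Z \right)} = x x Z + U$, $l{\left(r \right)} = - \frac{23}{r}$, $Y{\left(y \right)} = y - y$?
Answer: $\frac{5957}{2640} \approx 2.2564$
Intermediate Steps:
$U = - \frac{259}{440}$ ($U = - \frac{- \frac{51}{-22} - \frac{25}{-40}}{5} = - \frac{\left(-51\right) \left(- \frac{1}{22}\right) - - \frac{5}{8}}{5} = - \frac{\frac{51}{22} + \frac{5}{8}}{5} = \left(- \frac{1}{5}\right) \frac{259}{88} = - \frac{259}{440} \approx -0.58864$)
$Y{\left(y \right)} = 0$
$R{\left(x,Z \right)} = - \frac{259}{440} + Z x^{2}$ ($R{\left(x,Z \right)} = x x Z - \frac{259}{440} = x^{2} Z - \frac{259}{440} = Z x^{2} - \frac{259}{440} = - \frac{259}{440} + Z x^{2}$)
$l{\left(6 \right)} R{\left(17,Y{\left(4 \right)} \right)} = - \frac{23}{6} \left(- \frac{259}{440} + 0 \cdot 17^{2}\right) = \left(-23\right) \frac{1}{6} \left(- \frac{259}{440} + 0 \cdot 289\right) = - \frac{23 \left(- \frac{259}{440} + 0\right)}{6} = \left(- \frac{23}{6}\right) \left(- \frac{259}{440}\right) = \frac{5957}{2640}$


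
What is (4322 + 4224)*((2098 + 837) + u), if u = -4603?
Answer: -14254728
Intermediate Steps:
(4322 + 4224)*((2098 + 837) + u) = (4322 + 4224)*((2098 + 837) - 4603) = 8546*(2935 - 4603) = 8546*(-1668) = -14254728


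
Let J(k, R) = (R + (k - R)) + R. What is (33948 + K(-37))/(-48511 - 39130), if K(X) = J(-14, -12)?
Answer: -33922/87641 ≈ -0.38706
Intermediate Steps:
J(k, R) = R + k (J(k, R) = k + R = R + k)
K(X) = -26 (K(X) = -12 - 14 = -26)
(33948 + K(-37))/(-48511 - 39130) = (33948 - 26)/(-48511 - 39130) = 33922/(-87641) = 33922*(-1/87641) = -33922/87641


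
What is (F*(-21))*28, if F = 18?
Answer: -10584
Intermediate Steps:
(F*(-21))*28 = (18*(-21))*28 = -378*28 = -10584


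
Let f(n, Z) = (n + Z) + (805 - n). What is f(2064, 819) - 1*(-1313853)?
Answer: 1315477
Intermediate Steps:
f(n, Z) = 805 + Z (f(n, Z) = (Z + n) + (805 - n) = 805 + Z)
f(2064, 819) - 1*(-1313853) = (805 + 819) - 1*(-1313853) = 1624 + 1313853 = 1315477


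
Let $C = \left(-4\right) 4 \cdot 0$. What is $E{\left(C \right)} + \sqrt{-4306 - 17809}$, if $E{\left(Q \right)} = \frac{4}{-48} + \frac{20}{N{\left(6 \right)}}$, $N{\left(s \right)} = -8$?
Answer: $- \frac{31}{12} + i \sqrt{22115} \approx -2.5833 + 148.71 i$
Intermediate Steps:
$C = 0$ ($C = \left(-16\right) 0 = 0$)
$E{\left(Q \right)} = - \frac{31}{12}$ ($E{\left(Q \right)} = \frac{4}{-48} + \frac{20}{-8} = 4 \left(- \frac{1}{48}\right) + 20 \left(- \frac{1}{8}\right) = - \frac{1}{12} - \frac{5}{2} = - \frac{31}{12}$)
$E{\left(C \right)} + \sqrt{-4306 - 17809} = - \frac{31}{12} + \sqrt{-4306 - 17809} = - \frac{31}{12} + \sqrt{-22115} = - \frac{31}{12} + i \sqrt{22115}$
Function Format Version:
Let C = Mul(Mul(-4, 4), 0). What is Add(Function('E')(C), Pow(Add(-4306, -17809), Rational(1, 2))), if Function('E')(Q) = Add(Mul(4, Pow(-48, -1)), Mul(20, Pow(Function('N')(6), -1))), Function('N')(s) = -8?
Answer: Add(Rational(-31, 12), Mul(I, Pow(22115, Rational(1, 2)))) ≈ Add(-2.5833, Mul(148.71, I))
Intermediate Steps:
C = 0 (C = Mul(-16, 0) = 0)
Function('E')(Q) = Rational(-31, 12) (Function('E')(Q) = Add(Mul(4, Pow(-48, -1)), Mul(20, Pow(-8, -1))) = Add(Mul(4, Rational(-1, 48)), Mul(20, Rational(-1, 8))) = Add(Rational(-1, 12), Rational(-5, 2)) = Rational(-31, 12))
Add(Function('E')(C), Pow(Add(-4306, -17809), Rational(1, 2))) = Add(Rational(-31, 12), Pow(Add(-4306, -17809), Rational(1, 2))) = Add(Rational(-31, 12), Pow(-22115, Rational(1, 2))) = Add(Rational(-31, 12), Mul(I, Pow(22115, Rational(1, 2))))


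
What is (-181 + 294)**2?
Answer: 12769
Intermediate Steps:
(-181 + 294)**2 = 113**2 = 12769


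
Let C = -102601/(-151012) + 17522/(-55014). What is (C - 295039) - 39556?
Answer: -1389868349641405/4153887084 ≈ -3.3459e+5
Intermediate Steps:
C = 1499229575/4153887084 (C = -102601*(-1/151012) + 17522*(-1/55014) = 102601/151012 - 8761/27507 = 1499229575/4153887084 ≈ 0.36092)
(C - 295039) - 39556 = (1499229575/4153887084 - 295039) - 39556 = -1225557192146701/4153887084 - 39556 = -1389868349641405/4153887084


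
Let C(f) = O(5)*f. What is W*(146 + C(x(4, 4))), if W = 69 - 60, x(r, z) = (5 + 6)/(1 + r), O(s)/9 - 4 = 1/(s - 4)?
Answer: 2205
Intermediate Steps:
O(s) = 36 + 9/(-4 + s) (O(s) = 36 + 9/(s - 4) = 36 + 9/(-4 + s))
x(r, z) = 11/(1 + r)
W = 9
C(f) = 45*f (C(f) = (9*(-15 + 4*5)/(-4 + 5))*f = (9*(-15 + 20)/1)*f = (9*1*5)*f = 45*f)
W*(146 + C(x(4, 4))) = 9*(146 + 45*(11/(1 + 4))) = 9*(146 + 45*(11/5)) = 9*(146 + 99) = 9*245 = 2205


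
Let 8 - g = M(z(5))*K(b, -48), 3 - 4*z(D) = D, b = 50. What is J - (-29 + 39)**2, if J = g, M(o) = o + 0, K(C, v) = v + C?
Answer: -91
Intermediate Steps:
K(C, v) = C + v
z(D) = 3/4 - D/4
M(o) = o
g = 9 (g = 8 - (3/4 - 1/4*5)*(50 - 48) = 8 - (3/4 - 5/4)*2 = 8 - (-1)*2/2 = 8 - 1*(-1) = 8 + 1 = 9)
J = 9
J - (-29 + 39)**2 = 9 - (-29 + 39)**2 = 9 - 1*10**2 = 9 - 1*100 = 9 - 100 = -91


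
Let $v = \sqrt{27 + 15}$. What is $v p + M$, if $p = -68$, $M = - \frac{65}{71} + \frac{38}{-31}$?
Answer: $- \frac{4713}{2201} - 68 \sqrt{42} \approx -442.83$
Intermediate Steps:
$M = - \frac{4713}{2201}$ ($M = \left(-65\right) \frac{1}{71} + 38 \left(- \frac{1}{31}\right) = - \frac{65}{71} - \frac{38}{31} = - \frac{4713}{2201} \approx -2.1413$)
$v = \sqrt{42} \approx 6.4807$
$v p + M = \sqrt{42} \left(-68\right) - \frac{4713}{2201} = - 68 \sqrt{42} - \frac{4713}{2201} = - \frac{4713}{2201} - 68 \sqrt{42}$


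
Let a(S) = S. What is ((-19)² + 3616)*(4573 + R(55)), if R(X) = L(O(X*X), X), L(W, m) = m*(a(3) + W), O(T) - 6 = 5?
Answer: 21249111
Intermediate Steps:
O(T) = 11 (O(T) = 6 + 5 = 11)
L(W, m) = m*(3 + W)
R(X) = 14*X (R(X) = X*(3 + 11) = X*14 = 14*X)
((-19)² + 3616)*(4573 + R(55)) = ((-19)² + 3616)*(4573 + 14*55) = (361 + 3616)*(4573 + 770) = 3977*5343 = 21249111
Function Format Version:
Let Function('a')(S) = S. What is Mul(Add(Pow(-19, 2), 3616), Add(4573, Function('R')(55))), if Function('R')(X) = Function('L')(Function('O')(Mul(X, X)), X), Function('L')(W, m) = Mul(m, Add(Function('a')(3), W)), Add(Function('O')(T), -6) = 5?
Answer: 21249111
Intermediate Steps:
Function('O')(T) = 11 (Function('O')(T) = Add(6, 5) = 11)
Function('L')(W, m) = Mul(m, Add(3, W))
Function('R')(X) = Mul(14, X) (Function('R')(X) = Mul(X, Add(3, 11)) = Mul(X, 14) = Mul(14, X))
Mul(Add(Pow(-19, 2), 3616), Add(4573, Function('R')(55))) = Mul(Add(Pow(-19, 2), 3616), Add(4573, Mul(14, 55))) = Mul(Add(361, 3616), Add(4573, 770)) = Mul(3977, 5343) = 21249111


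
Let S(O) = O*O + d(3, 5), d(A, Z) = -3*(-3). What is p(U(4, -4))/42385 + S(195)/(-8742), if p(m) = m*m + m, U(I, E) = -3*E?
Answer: -268451223/61754945 ≈ -4.3470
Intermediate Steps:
p(m) = m + m² (p(m) = m² + m = m + m²)
d(A, Z) = 9
S(O) = 9 + O² (S(O) = O*O + 9 = O² + 9 = 9 + O²)
p(U(4, -4))/42385 + S(195)/(-8742) = ((-3*(-4))*(1 - 3*(-4)))/42385 + (9 + 195²)/(-8742) = (12*(1 + 12))*(1/42385) + (9 + 38025)*(-1/8742) = (12*13)*(1/42385) + 38034*(-1/8742) = 156*(1/42385) - 6339/1457 = 156/42385 - 6339/1457 = -268451223/61754945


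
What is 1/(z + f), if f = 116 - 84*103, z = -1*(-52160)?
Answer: 1/43624 ≈ 2.2923e-5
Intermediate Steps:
z = 52160
f = -8536 (f = 116 - 8652 = -8536)
1/(z + f) = 1/(52160 - 8536) = 1/43624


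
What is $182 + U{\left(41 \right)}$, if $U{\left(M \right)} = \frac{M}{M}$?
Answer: $183$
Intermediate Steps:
$U{\left(M \right)} = 1$
$182 + U{\left(41 \right)} = 182 + 1 = 183$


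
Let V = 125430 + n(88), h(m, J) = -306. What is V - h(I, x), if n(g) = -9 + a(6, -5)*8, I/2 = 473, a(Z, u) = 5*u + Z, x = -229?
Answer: 125575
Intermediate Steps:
a(Z, u) = Z + 5*u
I = 946 (I = 2*473 = 946)
n(g) = -161 (n(g) = -9 + (6 + 5*(-5))*8 = -9 + (6 - 25)*8 = -9 - 19*8 = -9 - 152 = -161)
V = 125269 (V = 125430 - 161 = 125269)
V - h(I, x) = 125269 - 1*(-306) = 125269 + 306 = 125575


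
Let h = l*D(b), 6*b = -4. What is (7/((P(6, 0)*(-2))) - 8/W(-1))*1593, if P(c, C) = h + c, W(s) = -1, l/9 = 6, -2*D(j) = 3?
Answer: 640917/50 ≈ 12818.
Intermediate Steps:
b = -⅔ (b = (⅙)*(-4) = -⅔ ≈ -0.66667)
D(j) = -3/2 (D(j) = -½*3 = -3/2)
l = 54 (l = 9*6 = 54)
h = -81 (h = 54*(-3/2) = -81)
P(c, C) = -81 + c
(7/((P(6, 0)*(-2))) - 8/W(-1))*1593 = (7/(((-81 + 6)*(-2))) - 8/(-1))*1593 = (7/((-75*(-2))) - 8*(-1))*1593 = (7/150 + 8)*1593 = (1207/150)*1593 = 640917/50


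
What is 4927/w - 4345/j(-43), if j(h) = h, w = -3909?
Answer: 16772744/168087 ≈ 99.786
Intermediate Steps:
4927/w - 4345/j(-43) = 4927/(-3909) - 4345/(-43) = 4927*(-1/3909) - 4345*(-1/43) = -4927/3909 + 4345/43 = 16772744/168087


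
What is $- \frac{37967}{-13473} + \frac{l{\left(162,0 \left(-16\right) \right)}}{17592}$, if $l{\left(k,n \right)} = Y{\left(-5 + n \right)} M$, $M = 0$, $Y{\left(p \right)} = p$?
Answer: $\frac{37967}{13473} \approx 2.818$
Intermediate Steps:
$l{\left(k,n \right)} = 0$ ($l{\left(k,n \right)} = \left(-5 + n\right) 0 = 0$)
$- \frac{37967}{-13473} + \frac{l{\left(162,0 \left(-16\right) \right)}}{17592} = - \frac{37967}{-13473} + \frac{0}{17592} = \left(-37967\right) \left(- \frac{1}{13473}\right) + 0 \cdot \frac{1}{17592} = \frac{37967}{13473} + 0 = \frac{37967}{13473}$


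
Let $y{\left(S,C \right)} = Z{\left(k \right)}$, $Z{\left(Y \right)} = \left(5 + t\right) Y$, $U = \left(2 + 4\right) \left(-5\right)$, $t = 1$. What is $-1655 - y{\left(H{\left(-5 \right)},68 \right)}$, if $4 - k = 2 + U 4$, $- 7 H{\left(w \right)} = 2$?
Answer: $-2387$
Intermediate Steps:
$H{\left(w \right)} = - \frac{2}{7}$ ($H{\left(w \right)} = \left(- \frac{1}{7}\right) 2 = - \frac{2}{7}$)
$U = -30$ ($U = 6 \left(-5\right) = -30$)
$k = 122$ ($k = 4 - \left(2 - 120\right) = 4 - -118 = 4 + 118 = 122$)
$Z{\left(Y \right)} = 6 Y$ ($Z{\left(Y \right)} = \left(5 + 1\right) Y = 6 Y$)
$y{\left(S,C \right)} = 732$ ($y{\left(S,C \right)} = 6 \cdot 122 = 732$)
$-1655 - y{\left(H{\left(-5 \right)},68 \right)} = -1655 - 732 = -2387$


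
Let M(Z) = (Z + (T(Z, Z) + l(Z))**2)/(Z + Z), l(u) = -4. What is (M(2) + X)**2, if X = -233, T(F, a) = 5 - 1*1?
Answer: 216225/4 ≈ 54056.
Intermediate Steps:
T(F, a) = 4 (T(F, a) = 5 - 1 = 4)
M(Z) = 1/2 (M(Z) = (Z + (4 - 4)**2)/(Z + Z) = (Z + 0**2)/((2*Z)) = (Z + 0)*(1/(2*Z)) = Z*(1/(2*Z)) = 1/2)
(M(2) + X)**2 = (1/2 - 233)**2 = (-465/2)**2 = 216225/4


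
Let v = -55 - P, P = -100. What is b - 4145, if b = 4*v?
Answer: -3965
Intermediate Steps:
v = 45 (v = -55 - 1*(-100) = -55 + 100 = 45)
b = 180 (b = 4*45 = 180)
b - 4145 = 180 - 4145 = -3965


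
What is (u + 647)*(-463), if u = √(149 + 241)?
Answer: -299561 - 463*√390 ≈ -3.0870e+5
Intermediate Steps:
u = √390 ≈ 19.748
(u + 647)*(-463) = (√390 + 647)*(-463) = (647 + √390)*(-463) = -299561 - 463*√390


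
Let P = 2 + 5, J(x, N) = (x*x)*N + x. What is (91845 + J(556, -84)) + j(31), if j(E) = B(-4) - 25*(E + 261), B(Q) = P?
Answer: -25882316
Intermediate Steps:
J(x, N) = x + N*x**2 (J(x, N) = x**2*N + x = N*x**2 + x = x + N*x**2)
P = 7
B(Q) = 7
j(E) = -6518 - 25*E (j(E) = 7 - 25*(E + 261) = 7 - 25*(261 + E) = 7 - (6525 + 25*E) = 7 + (-6525 - 25*E) = -6518 - 25*E)
(91845 + J(556, -84)) + j(31) = (91845 + 556*(1 - 84*556)) + (-6518 - 25*31) = (91845 + 556*(1 - 46704)) + (-6518 - 775) = (91845 + 556*(-46703)) - 7293 = (91845 - 25966868) - 7293 = -25875023 - 7293 = -25882316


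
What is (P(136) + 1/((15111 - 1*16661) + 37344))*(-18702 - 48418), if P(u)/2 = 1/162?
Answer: -1203965000/1449657 ≈ -830.52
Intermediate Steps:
P(u) = 1/81 (P(u) = 2/162 = 2*(1/162) = 1/81)
(P(136) + 1/((15111 - 1*16661) + 37344))*(-18702 - 48418) = (1/81 + 1/((15111 - 1*16661) + 37344))*(-18702 - 48418) = (1/81 + 1/((15111 - 16661) + 37344))*(-67120) = (1/81 + 1/(-1550 + 37344))*(-67120) = (1/81 + 1/35794)*(-67120) = (35875/2899314)*(-67120) = -1203965000/1449657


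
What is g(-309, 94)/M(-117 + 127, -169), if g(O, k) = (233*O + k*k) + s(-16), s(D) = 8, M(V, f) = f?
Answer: 63153/169 ≈ 373.69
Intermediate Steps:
g(O, k) = 8 + k**2 + 233*O (g(O, k) = (233*O + k*k) + 8 = (233*O + k**2) + 8 = (k**2 + 233*O) + 8 = 8 + k**2 + 233*O)
g(-309, 94)/M(-117 + 127, -169) = (8 + 94**2 + 233*(-309))/(-169) = (8 + 8836 - 71997)*(-1/169) = -63153*(-1/169) = 63153/169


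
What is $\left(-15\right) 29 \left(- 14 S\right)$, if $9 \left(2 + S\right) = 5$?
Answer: $- \frac{26390}{3} \approx -8796.7$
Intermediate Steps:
$S = - \frac{13}{9}$ ($S = -2 + \frac{1}{9} \cdot 5 = -2 + \frac{5}{9} = - \frac{13}{9} \approx -1.4444$)
$\left(-15\right) 29 \left(- 14 S\right) = \left(-15\right) 29 \left(\left(-14\right) \left(- \frac{13}{9}\right)\right) = \left(-435\right) \frac{182}{9} = - \frac{26390}{3}$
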